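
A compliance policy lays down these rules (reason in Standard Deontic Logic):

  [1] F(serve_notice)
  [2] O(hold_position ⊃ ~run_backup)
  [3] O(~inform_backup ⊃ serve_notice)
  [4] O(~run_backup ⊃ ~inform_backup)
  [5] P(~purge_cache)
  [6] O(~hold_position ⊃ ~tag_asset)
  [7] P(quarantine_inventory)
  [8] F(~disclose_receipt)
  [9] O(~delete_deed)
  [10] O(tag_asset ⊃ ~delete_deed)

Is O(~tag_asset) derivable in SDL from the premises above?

Yes

Premise 1 is F(serve_notice), i.e. O(~serve_notice).
Premise 3 is O(~inform_backup ⊃ serve_notice); contrapositively O(~serve_notice ⊃ inform_backup). Since O(~serve_notice) holds, K gives O(inform_backup).
The contrapositive of premise 4 (O(~run_backup ⊃ ~inform_backup)) is O(inform_backup ⊃ run_backup), and O(inform_backup) is already established, so O(run_backup).
Premise 2 is O(hold_position ⊃ ~run_backup); contrapositively O(run_backup ⊃ ~hold_position). Since O(run_backup) holds, K gives O(~hold_position).
From O(~hold_position) and premise 6, O(~hold_position ⊃ ~tag_asset), we obtain O(~tag_asset).
Premises 5, 7, 8, 9, 10 do not contribute to this derivation.
So O(~tag_asset) follows.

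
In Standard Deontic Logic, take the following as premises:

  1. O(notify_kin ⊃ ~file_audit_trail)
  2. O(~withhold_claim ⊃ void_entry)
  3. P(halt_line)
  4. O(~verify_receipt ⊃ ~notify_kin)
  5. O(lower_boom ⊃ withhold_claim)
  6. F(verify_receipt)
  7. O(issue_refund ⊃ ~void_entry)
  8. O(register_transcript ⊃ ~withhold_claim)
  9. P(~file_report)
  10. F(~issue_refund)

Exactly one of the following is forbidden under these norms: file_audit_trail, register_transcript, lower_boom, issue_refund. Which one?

Premise 10, F(~issue_refund), is equivalent to O(issue_refund).
Applying K to premise 7 (O(issue_refund ⊃ ~void_entry)) and O(issue_refund) yields O(~void_entry).
The contrapositive of premise 2 (O(~withhold_claim ⊃ void_entry)) is O(~void_entry ⊃ withhold_claim), and O(~void_entry) is already established, so O(withhold_claim).
The contrapositive of premise 8 (O(register_transcript ⊃ ~withhold_claim)) is O(withhold_claim ⊃ ~register_transcript), and O(withhold_claim) is already established, so O(~register_transcript).
So O(~register_transcript) holds, i.e. register_transcript is forbidden. None of the other listed options is forbidden under the premises.

register_transcript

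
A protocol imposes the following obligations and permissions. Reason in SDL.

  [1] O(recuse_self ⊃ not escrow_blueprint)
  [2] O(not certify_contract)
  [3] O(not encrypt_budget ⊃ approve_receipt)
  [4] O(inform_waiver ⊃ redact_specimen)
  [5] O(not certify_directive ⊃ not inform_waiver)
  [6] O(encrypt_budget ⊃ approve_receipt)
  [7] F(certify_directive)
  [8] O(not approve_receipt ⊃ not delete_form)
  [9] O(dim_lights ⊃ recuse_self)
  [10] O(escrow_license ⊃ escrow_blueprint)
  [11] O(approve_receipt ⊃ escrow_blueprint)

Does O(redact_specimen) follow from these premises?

No

Premise 4 is O(inform_waiver ⊃ redact_specimen), but O(inform_waiver) is not derivable from the premises, so it does not yield O(redact_specimen).
No other premise forces O(redact_specimen). An ideal world satisfying every premise can still have redact_specimen false, so O(redact_specimen) is not derivable.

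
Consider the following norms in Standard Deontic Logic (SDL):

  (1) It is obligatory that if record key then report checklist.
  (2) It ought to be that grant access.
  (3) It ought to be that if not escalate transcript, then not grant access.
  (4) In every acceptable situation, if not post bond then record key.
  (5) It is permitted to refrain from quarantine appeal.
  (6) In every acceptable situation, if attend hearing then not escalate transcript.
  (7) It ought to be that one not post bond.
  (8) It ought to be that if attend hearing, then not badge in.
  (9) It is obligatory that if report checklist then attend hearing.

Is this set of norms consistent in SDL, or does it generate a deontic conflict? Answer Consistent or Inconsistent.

Premise 2 states O(grant_access) outright.
The contrapositive of premise 3 (O(¬escalate_transcript → ¬grant_access)) is O(grant_access → escalate_transcript), and O(grant_access) is already established, so O(escalate_transcript).
The contrapositive of premise 6 (O(attend_hearing → ¬escalate_transcript)) is O(escalate_transcript → ¬attend_hearing), and O(escalate_transcript) is already established, so O(¬attend_hearing).
Premise 9 is O(report_checklist → attend_hearing); contrapositively O(¬attend_hearing → ¬report_checklist). Since O(¬attend_hearing) holds, K gives O(¬report_checklist).
Premise 1 is O(record_key → report_checklist); contrapositively O(¬report_checklist → ¬record_key). Since O(¬report_checklist) holds, K gives O(¬record_key).
The contrapositive of premise 4 (O(¬post_bond → record_key)) is O(¬record_key → post_bond), and O(¬record_key) is already established, so O(post_bond).
But premise 7 directly asserts O(¬post_bond).
We now have both O(post_bond) and O(¬post_bond) — post_bond is simultaneously obligatory and forbidden, violating the D-axiom.

Inconsistent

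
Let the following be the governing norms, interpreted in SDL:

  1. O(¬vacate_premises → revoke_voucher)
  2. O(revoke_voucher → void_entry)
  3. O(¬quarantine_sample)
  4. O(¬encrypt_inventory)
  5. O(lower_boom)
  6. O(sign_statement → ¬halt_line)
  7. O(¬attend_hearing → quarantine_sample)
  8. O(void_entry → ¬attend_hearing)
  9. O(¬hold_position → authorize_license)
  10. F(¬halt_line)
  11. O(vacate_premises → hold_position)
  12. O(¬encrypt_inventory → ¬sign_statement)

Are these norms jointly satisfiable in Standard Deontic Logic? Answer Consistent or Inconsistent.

Premise 6 is O(sign_statement → ¬halt_line), but O(sign_statement) is not derivable from the premises, so it does not yield O(¬halt_line).
So O(¬halt_line) is not derivable, and the apparent clash with O(halt_line) does not arise.
A world satisfying every obligation exists (e.g. attend_hearing=true, authorize_license=false, encrypt_inventory=false, halt_line=true, hold_position=true, lower_boom=true, quarantine_sample=false, revoke_voucher=false, sign_statement=false, vacate_premises=true, void_entry=false); no atom is both obligatory and forbidden, so the set is consistent.

Consistent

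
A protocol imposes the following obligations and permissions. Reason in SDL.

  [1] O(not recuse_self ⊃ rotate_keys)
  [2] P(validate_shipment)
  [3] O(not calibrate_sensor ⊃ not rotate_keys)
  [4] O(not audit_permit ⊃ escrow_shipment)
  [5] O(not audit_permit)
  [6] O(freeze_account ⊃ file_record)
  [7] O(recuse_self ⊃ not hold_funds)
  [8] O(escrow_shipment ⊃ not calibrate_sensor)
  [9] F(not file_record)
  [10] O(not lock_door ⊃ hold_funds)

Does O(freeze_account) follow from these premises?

Premise 6 is O(freeze_account ⊃ file_record); even if O(file_record) held, inferring O(freeze_account) would be affirming the consequent — invalid.
No other premise forces O(freeze_account). An ideal world satisfying every premise can still have freeze_account false, so O(freeze_account) is not derivable.

No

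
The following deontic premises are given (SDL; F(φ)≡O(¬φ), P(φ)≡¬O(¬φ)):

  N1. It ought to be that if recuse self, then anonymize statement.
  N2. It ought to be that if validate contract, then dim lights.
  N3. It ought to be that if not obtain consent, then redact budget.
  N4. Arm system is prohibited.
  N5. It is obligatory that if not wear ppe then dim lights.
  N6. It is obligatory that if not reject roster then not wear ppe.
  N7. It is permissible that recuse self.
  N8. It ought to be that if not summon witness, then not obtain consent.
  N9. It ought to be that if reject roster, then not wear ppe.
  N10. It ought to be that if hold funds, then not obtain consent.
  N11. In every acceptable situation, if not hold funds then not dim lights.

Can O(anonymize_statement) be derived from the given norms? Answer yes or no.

No

Premise 1 is O(recuse_self → anonymize_statement), but O(recuse_self) is not derivable from the premises (the permission P(recuse_self) asserts only ¬O(¬recuse_self), not O(recuse_self)), so it does not yield O(anonymize_statement).
No other premise forces O(anonymize_statement). An ideal world satisfying every premise can still have anonymize_statement false, so O(anonymize_statement) is not derivable.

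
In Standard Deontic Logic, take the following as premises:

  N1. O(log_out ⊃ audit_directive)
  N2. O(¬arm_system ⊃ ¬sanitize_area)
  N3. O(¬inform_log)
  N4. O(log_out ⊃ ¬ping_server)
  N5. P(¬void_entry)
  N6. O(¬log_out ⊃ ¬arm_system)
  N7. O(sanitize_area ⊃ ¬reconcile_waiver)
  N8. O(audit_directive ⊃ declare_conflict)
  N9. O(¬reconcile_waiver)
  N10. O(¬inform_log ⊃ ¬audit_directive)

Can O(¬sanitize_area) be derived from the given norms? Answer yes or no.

Premise 3 states O(¬inform_log) outright.
Applying K to premise 10 (O(¬inform_log ⊃ ¬audit_directive)) and O(¬inform_log) yields O(¬audit_directive).
The contrapositive of premise 1 (O(log_out ⊃ audit_directive)) is O(¬audit_directive ⊃ ¬log_out), and O(¬audit_directive) is already established, so O(¬log_out).
Premise 6 is O(¬log_out ⊃ ¬arm_system); since O(¬log_out), deontic closure gives O(¬arm_system).
With premise 2, O(¬arm_system ⊃ ¬sanitize_area), the K-axiom yields O(¬sanitize_area).
Premises 4, 5, 7, 8, 9 do not contribute to this derivation.
So O(¬sanitize_area) follows.

Yes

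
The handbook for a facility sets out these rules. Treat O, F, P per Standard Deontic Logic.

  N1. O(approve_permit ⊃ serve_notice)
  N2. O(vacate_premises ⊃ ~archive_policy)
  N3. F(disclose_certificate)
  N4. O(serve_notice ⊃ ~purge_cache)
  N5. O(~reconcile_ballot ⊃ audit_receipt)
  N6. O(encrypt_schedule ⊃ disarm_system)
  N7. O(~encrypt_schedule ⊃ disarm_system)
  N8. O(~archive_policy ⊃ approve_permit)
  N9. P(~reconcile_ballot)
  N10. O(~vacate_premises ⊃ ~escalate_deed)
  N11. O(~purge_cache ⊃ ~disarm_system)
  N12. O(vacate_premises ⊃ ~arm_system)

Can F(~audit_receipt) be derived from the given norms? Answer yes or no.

Premise 5 is O(~reconcile_ballot ⊃ audit_receipt), but O(~reconcile_ballot) is not derivable from the premises (the permission P(~reconcile_ballot) asserts only ~O(reconcile_ballot), not O(~reconcile_ballot)), so it does not yield O(audit_receipt).
No other premise forces O(audit_receipt). An ideal world satisfying every premise can still have ~audit_receipt true, so F(~audit_receipt) is not derivable.

No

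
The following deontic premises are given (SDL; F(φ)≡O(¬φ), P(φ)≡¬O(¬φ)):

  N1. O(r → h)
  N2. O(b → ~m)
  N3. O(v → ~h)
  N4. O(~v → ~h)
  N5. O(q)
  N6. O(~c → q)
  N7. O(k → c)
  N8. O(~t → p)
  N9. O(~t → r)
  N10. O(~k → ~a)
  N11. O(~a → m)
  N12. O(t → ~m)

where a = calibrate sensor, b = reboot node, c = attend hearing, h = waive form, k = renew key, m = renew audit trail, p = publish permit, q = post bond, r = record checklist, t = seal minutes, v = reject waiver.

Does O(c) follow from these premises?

Premises 4 and 3 cover both cases: O(~v → ~h) and O(v → ~h). Since ~v ∨ v is a tautology, O(~h) follows.
The contrapositive of premise 1 (O(r → h)) is O(~h → ~r), and O(~h) is already established, so O(~r).
The contrapositive of premise 9 (O(~t → r)) is O(~r → t), and O(~r) is already established, so O(t).
With premise 12, O(t → ~m), the K-axiom yields O(~m).
The contrapositive of premise 11 (O(~a → m)) is O(~m → a), and O(~m) is already established, so O(a).
Premise 10 is O(~k → ~a); contrapositively O(a → k). Since O(a) holds, K gives O(k).
From O(k) and premise 7, O(k → c), we obtain O(c).
Premises 2, 5, 6, 8 do not contribute to this derivation.
So O(c) follows.

Yes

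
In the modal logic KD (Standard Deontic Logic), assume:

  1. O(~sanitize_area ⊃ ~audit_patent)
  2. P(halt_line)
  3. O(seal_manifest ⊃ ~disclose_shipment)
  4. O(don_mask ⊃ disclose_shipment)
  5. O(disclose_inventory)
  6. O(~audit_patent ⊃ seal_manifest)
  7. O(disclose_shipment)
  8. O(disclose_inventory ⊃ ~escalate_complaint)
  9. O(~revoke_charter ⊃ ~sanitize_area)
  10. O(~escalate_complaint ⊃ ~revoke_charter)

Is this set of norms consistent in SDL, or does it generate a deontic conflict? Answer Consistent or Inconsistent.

From premise 7 we have O(disclose_shipment).
Premise 3 is O(seal_manifest ⊃ ~disclose_shipment); contrapositively O(disclose_shipment ⊃ ~seal_manifest). Since O(disclose_shipment) holds, K gives O(~seal_manifest).
Premise 6, O(~audit_patent ⊃ seal_manifest), contraposes to O(~seal_manifest ⊃ audit_patent); with O(~seal_manifest) we get O(audit_patent).
The contrapositive of premise 1 (O(~sanitize_area ⊃ ~audit_patent)) is O(audit_patent ⊃ sanitize_area), and O(audit_patent) is already established, so O(sanitize_area).
Premise 9 is O(~revoke_charter ⊃ ~sanitize_area); contrapositively O(sanitize_area ⊃ revoke_charter). Since O(sanitize_area) holds, K gives O(revoke_charter).
Premise 10 is O(~escalate_complaint ⊃ ~revoke_charter); contrapositively O(revoke_charter ⊃ escalate_complaint). Since O(revoke_charter) holds, K gives O(escalate_complaint).
The contrapositive of premise 8 (O(disclose_inventory ⊃ ~escalate_complaint)) is O(escalate_complaint ⊃ ~disclose_inventory), and O(escalate_complaint) is already established, so O(~disclose_inventory).
But premise 5 directly asserts O(disclose_inventory).
We now have both O(~disclose_inventory) and O(disclose_inventory) — disclose_inventory is simultaneously obligatory and forbidden, violating the D-axiom.

Inconsistent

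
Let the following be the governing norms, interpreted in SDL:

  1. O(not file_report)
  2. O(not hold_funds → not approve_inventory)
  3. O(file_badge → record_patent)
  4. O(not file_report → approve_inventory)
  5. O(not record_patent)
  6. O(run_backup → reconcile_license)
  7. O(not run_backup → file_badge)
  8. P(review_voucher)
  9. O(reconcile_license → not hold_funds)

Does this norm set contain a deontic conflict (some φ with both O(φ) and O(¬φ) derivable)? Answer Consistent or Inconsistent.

Premise 1 gives O(not file_report).
From O(not file_report) and premise 4, O(not file_report → approve_inventory), we obtain O(approve_inventory).
Premise 2 is O(not hold_funds → not approve_inventory); contrapositively O(approve_inventory → hold_funds). Since O(approve_inventory) holds, K gives O(hold_funds).
Premise 9, O(reconcile_license → not hold_funds), contraposes to O(hold_funds → not reconcile_license); with O(hold_funds) we get O(not reconcile_license).
Premise 6 is O(run_backup → reconcile_license); contrapositively O(not reconcile_license → not run_backup). Since O(not reconcile_license) holds, K gives O(not run_backup).
With premise 7, O(not run_backup → file_badge), the K-axiom yields O(file_badge).
Premise 3 is O(file_badge → record_patent); since O(file_badge), deontic closure gives O(record_patent).
However, premise 5 gives O(not record_patent).
We now have both O(record_patent) and O(not record_patent) — record_patent is simultaneously obligatory and forbidden, violating the D-axiom.

Inconsistent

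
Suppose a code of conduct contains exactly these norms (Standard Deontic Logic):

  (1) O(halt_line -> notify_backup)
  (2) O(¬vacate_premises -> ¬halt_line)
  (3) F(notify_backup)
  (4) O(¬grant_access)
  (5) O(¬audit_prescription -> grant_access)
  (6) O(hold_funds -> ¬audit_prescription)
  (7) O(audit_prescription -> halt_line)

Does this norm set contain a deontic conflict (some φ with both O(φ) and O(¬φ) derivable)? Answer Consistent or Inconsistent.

Premise 3, F(notify_backup), is equivalent to O(¬notify_backup).
Premise 1 is O(halt_line -> notify_backup); contrapositively O(¬notify_backup -> ¬halt_line). Since O(¬notify_backup) holds, K gives O(¬halt_line).
Premise 7 is O(audit_prescription -> halt_line); contrapositively O(¬halt_line -> ¬audit_prescription). Since O(¬halt_line) holds, K gives O(¬audit_prescription).
Applying K to premise 5 (O(¬audit_prescription -> grant_access)) and O(¬audit_prescription) yields O(grant_access).
However, premise 4 gives O(¬grant_access).
We now have both O(grant_access) and O(¬grant_access) — grant_access is simultaneously obligatory and forbidden, violating the D-axiom.

Inconsistent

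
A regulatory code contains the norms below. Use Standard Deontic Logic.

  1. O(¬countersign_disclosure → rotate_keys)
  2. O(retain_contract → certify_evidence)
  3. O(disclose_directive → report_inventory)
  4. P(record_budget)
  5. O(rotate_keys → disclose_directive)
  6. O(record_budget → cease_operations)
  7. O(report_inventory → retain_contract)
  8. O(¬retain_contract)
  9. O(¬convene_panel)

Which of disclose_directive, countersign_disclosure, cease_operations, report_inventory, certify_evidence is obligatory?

From premise 8 we have O(¬retain_contract).
Premise 7, O(report_inventory → retain_contract), contraposes to O(¬retain_contract → ¬report_inventory); with O(¬retain_contract) we get O(¬report_inventory).
The contrapositive of premise 3 (O(disclose_directive → report_inventory)) is O(¬report_inventory → ¬disclose_directive), and O(¬report_inventory) is already established, so O(¬disclose_directive).
Premise 5, O(rotate_keys → disclose_directive), contraposes to O(¬disclose_directive → ¬rotate_keys); with O(¬disclose_directive) we get O(¬rotate_keys).
Premise 1 is O(¬countersign_disclosure → rotate_keys); contrapositively O(¬rotate_keys → countersign_disclosure). Since O(¬rotate_keys) holds, K gives O(countersign_disclosure).
So O(countersign_disclosure) holds — countersign_disclosure is obligatory. None of the other listed options is made obligatory by any chain of premises.

countersign_disclosure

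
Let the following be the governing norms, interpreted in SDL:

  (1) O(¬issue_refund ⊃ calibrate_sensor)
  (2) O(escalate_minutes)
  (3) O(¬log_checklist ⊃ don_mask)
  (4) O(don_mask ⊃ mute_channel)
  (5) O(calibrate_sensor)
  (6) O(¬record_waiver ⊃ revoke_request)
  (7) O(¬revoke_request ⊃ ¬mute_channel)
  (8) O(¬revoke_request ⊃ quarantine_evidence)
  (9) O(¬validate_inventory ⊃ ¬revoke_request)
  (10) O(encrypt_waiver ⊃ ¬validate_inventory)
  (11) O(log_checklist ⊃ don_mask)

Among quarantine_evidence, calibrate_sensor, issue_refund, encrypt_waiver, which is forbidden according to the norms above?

Premises 3 and 11 cover both cases: O(¬log_checklist ⊃ don_mask) and O(log_checklist ⊃ don_mask). Since ¬log_checklist ∨ log_checklist is a tautology, O(don_mask) follows.
Premise 4 is O(don_mask ⊃ mute_channel); since O(don_mask), deontic closure gives O(mute_channel).
The contrapositive of premise 7 (O(¬revoke_request ⊃ ¬mute_channel)) is O(mute_channel ⊃ revoke_request), and O(mute_channel) is already established, so O(revoke_request).
Premise 9 is O(¬validate_inventory ⊃ ¬revoke_request); contrapositively O(revoke_request ⊃ validate_inventory). Since O(revoke_request) holds, K gives O(validate_inventory).
Premise 10, O(encrypt_waiver ⊃ ¬validate_inventory), contraposes to O(validate_inventory ⊃ ¬encrypt_waiver); with O(validate_inventory) we get O(¬encrypt_waiver).
So O(¬encrypt_waiver) holds, i.e. encrypt_waiver is forbidden. None of the other listed options is forbidden under the premises.

encrypt_waiver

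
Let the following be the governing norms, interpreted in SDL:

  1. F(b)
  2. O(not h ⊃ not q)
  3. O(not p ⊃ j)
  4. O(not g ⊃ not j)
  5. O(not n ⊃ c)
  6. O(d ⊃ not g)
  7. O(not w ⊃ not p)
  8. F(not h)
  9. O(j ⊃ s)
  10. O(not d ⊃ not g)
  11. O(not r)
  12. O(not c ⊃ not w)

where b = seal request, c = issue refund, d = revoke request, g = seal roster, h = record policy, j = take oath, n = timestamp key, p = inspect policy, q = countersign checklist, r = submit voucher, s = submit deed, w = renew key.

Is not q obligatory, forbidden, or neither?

Neither

Premise 2 is O(not h ⊃ not q), but O(not h) is not derivable from the premises, so it does not yield O(not q).
No premise or chain of K-axiom applications forces O(not q), and none forces O(q). So not q is neither obligatory nor forbidden under these norms.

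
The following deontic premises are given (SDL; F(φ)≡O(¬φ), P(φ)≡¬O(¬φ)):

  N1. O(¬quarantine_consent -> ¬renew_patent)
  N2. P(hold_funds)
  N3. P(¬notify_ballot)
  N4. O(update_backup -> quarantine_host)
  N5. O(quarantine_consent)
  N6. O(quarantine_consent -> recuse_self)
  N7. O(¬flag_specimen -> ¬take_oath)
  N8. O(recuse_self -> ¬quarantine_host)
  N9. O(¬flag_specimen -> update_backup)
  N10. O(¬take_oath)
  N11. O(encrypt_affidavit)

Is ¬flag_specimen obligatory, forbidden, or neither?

Forbidden

Premise 5 states O(quarantine_consent) outright.
Applying K to premise 6 (O(quarantine_consent -> recuse_self)) and O(quarantine_consent) yields O(recuse_self).
With premise 8, O(recuse_self -> ¬quarantine_host), the K-axiom yields O(¬quarantine_host).
The contrapositive of premise 4 (O(update_backup -> quarantine_host)) is O(¬quarantine_host -> ¬update_backup), and O(¬quarantine_host) is already established, so O(¬update_backup).
The contrapositive of premise 9 (O(¬flag_specimen -> update_backup)) is O(¬update_backup -> flag_specimen), and O(¬update_backup) is already established, so O(flag_specimen).
Premises 1, 2, 3, 7, 10, 11 do not contribute to this derivation.
Thus O(flag_specimen), which is F(¬flag_specimen): ¬flag_specimen is forbidden.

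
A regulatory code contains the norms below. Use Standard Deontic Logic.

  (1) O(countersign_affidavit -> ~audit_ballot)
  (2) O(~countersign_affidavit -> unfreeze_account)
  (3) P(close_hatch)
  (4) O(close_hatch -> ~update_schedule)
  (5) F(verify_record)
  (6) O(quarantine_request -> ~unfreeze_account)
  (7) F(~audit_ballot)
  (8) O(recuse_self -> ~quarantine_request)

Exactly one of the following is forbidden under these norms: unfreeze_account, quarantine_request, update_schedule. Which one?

F(~audit_ballot) at premise 7 means O(audit_ballot).
The contrapositive of premise 1 (O(countersign_affidavit -> ~audit_ballot)) is O(audit_ballot -> ~countersign_affidavit), and O(audit_ballot) is already established, so O(~countersign_affidavit).
With premise 2, O(~countersign_affidavit -> unfreeze_account), the K-axiom yields O(unfreeze_account).
The contrapositive of premise 6 (O(quarantine_request -> ~unfreeze_account)) is O(unfreeze_account -> ~quarantine_request), and O(unfreeze_account) is already established, so O(~quarantine_request).
So O(~quarantine_request) holds, i.e. quarantine_request is forbidden. None of the other listed options is forbidden under the premises.

quarantine_request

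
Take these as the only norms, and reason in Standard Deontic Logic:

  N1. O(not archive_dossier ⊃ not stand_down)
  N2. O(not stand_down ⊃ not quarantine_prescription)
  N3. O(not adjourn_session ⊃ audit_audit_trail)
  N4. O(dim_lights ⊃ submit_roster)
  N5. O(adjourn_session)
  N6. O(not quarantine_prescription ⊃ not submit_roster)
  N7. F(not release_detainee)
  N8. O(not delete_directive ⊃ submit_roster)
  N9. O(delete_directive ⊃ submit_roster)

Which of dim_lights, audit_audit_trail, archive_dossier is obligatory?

archive_dossier

Premises 9 and 8 are O(delete_directive ⊃ submit_roster) and O(not delete_directive ⊃ submit_roster); every ideal world satisfies delete_directive or not delete_directive, so in either case submit_roster holds — hence O(submit_roster).
Premise 6, O(not quarantine_prescription ⊃ not submit_roster), contraposes to O(submit_roster ⊃ quarantine_prescription); with O(submit_roster) we get O(quarantine_prescription).
The contrapositive of premise 2 (O(not stand_down ⊃ not quarantine_prescription)) is O(quarantine_prescription ⊃ stand_down), and O(quarantine_prescription) is already established, so O(stand_down).
Premise 1 is O(not archive_dossier ⊃ not stand_down); contrapositively O(stand_down ⊃ archive_dossier). Since O(stand_down) holds, K gives O(archive_dossier).
So O(archive_dossier) holds — archive_dossier is obligatory. None of the other listed options is made obligatory by any chain of premises.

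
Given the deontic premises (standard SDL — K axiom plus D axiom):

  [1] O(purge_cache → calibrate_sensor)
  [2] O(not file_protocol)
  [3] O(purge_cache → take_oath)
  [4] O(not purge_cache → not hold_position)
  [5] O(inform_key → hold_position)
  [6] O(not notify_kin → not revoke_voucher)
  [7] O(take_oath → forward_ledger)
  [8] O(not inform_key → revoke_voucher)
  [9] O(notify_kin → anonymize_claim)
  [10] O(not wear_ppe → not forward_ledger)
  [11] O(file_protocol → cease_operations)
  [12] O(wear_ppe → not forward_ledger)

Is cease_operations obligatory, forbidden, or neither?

Neither

Premise 11 is O(file_protocol → cease_operations), but O(file_protocol) is not derivable from the premises, so it does not yield O(cease_operations).
No premise or chain of K-axiom applications forces O(cease_operations), and none forces O(not cease_operations). So cease_operations is neither obligatory nor forbidden under these norms.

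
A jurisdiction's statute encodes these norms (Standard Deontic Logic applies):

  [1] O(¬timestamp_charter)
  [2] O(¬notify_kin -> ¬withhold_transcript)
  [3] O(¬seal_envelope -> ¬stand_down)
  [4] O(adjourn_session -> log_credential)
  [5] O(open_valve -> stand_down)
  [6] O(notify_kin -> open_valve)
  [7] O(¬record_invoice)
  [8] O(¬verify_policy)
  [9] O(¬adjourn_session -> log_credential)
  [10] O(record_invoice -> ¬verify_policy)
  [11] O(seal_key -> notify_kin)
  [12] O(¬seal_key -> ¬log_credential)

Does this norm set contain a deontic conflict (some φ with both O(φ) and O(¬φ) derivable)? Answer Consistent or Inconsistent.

Premise 10 is O(record_invoice -> ¬verify_policy); even if O(¬verify_policy) held, inferring O(record_invoice) would be affirming the consequent — invalid.
So O(record_invoice) is not derivable, and the apparent clash with O(¬record_invoice) does not arise.
A world satisfying every obligation exists (e.g. adjourn_session=false, log_credential=true, notify_kin=true, open_valve=true, record_invoice=false, seal_envelope=true, seal_key=true, stand_down=true, timestamp_charter=false, verify_policy=false, withhold_transcript=false); no atom is both obligatory and forbidden, so the set is consistent.

Consistent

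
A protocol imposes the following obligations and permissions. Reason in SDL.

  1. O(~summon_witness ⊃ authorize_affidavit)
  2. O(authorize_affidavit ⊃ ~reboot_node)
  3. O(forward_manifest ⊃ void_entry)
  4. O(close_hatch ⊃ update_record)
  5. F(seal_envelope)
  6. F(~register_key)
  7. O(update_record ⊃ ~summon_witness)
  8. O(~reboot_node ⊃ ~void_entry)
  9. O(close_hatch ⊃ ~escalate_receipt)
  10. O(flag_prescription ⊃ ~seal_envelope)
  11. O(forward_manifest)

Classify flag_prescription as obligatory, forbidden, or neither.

Premise 10 is O(flag_prescription ⊃ ~seal_envelope); even if O(~seal_envelope) held, inferring O(flag_prescription) would be affirming the consequent — invalid.
No premise or chain of K-axiom applications forces O(flag_prescription), and none forces O(~flag_prescription). So flag_prescription is neither obligatory nor forbidden under these norms.

Neither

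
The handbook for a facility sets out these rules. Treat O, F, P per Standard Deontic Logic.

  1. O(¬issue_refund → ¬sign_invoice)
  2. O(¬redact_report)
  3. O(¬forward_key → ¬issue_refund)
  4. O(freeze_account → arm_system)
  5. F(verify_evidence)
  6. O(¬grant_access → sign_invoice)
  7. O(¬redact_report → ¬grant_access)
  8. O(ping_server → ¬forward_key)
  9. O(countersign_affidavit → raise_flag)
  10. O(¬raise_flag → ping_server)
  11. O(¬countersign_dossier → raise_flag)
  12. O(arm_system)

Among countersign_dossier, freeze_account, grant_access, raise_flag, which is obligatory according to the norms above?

raise_flag

From premise 2 we have O(¬redact_report).
Applying K to premise 7 (O(¬redact_report → ¬grant_access)) and O(¬redact_report) yields O(¬grant_access).
From O(¬grant_access) and premise 6, O(¬grant_access → sign_invoice), we obtain O(sign_invoice).
Premise 1 is O(¬issue_refund → ¬sign_invoice); contrapositively O(sign_invoice → issue_refund). Since O(sign_invoice) holds, K gives O(issue_refund).
Premise 3, O(¬forward_key → ¬issue_refund), contraposes to O(issue_refund → forward_key); with O(issue_refund) we get O(forward_key).
Premise 8 is O(ping_server → ¬forward_key); contrapositively O(forward_key → ¬ping_server). Since O(forward_key) holds, K gives O(¬ping_server).
The contrapositive of premise 10 (O(¬raise_flag → ping_server)) is O(¬ping_server → raise_flag), and O(¬ping_server) is already established, so O(raise_flag).
So O(raise_flag) holds — raise_flag is obligatory. None of the other listed options is made obligatory by any chain of premises.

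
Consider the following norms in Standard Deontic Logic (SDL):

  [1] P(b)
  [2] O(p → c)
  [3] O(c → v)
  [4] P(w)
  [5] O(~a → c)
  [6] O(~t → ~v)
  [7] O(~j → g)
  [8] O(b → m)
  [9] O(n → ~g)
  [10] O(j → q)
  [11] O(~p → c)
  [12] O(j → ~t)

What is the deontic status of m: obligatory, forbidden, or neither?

Neither

Premise 8 is O(b → m), but O(b) is not derivable from the premises (the permission P(b) asserts only ~O(~b), not O(b)), so it does not yield O(m).
No premise or chain of K-axiom applications forces O(m), and none forces O(~m). So m is neither obligatory nor forbidden under these norms.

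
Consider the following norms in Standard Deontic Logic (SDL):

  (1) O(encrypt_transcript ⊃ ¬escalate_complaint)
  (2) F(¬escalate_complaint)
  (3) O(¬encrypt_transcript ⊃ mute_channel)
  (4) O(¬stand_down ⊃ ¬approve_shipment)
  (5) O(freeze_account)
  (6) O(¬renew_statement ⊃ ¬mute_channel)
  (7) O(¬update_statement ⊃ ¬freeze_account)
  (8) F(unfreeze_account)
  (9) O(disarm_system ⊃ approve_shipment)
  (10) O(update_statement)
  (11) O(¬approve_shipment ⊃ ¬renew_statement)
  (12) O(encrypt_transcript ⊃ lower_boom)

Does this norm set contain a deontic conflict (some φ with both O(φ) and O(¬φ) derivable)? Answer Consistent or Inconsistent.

Consistent

Premise 7 is O(¬update_statement ⊃ ¬freeze_account), but O(¬update_statement) is not derivable from the premises, so it does not yield O(¬freeze_account).
So O(¬freeze_account) is not derivable, and the apparent clash with O(freeze_account) does not arise.
A world satisfying every obligation exists (e.g. approve_shipment=true, disarm_system=false, encrypt_transcript=false, escalate_complaint=true, freeze_account=true, lower_boom=false, mute_channel=true, renew_statement=true, stand_down=true, unfreeze_account=false, update_statement=true); no atom is both obligatory and forbidden, so the set is consistent.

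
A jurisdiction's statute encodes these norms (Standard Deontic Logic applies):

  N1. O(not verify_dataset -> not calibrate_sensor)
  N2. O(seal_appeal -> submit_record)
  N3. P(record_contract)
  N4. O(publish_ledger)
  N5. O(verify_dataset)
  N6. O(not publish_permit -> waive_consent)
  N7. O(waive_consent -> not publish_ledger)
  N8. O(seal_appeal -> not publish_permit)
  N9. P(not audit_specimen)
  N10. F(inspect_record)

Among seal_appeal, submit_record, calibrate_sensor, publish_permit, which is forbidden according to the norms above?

seal_appeal

Premise 4 gives O(publish_ledger).
Premise 7, O(waive_consent -> not publish_ledger), contraposes to O(publish_ledger -> not waive_consent); with O(publish_ledger) we get O(not waive_consent).
The contrapositive of premise 6 (O(not publish_permit -> waive_consent)) is O(not waive_consent -> publish_permit), and O(not waive_consent) is already established, so O(publish_permit).
Premise 8, O(seal_appeal -> not publish_permit), contraposes to O(publish_permit -> not seal_appeal); with O(publish_permit) we get O(not seal_appeal).
So O(not seal_appeal) holds, i.e. seal_appeal is forbidden. None of the other listed options is forbidden under the premises.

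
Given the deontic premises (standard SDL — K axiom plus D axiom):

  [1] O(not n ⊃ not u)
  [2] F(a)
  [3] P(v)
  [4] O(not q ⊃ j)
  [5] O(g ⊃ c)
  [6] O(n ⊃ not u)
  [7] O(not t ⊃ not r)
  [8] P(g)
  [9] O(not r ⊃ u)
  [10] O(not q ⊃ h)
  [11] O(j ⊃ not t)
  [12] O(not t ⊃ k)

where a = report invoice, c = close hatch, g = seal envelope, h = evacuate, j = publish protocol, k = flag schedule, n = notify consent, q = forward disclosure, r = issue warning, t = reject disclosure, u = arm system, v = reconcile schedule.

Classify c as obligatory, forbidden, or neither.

Premise 5 is O(g ⊃ c), but O(g) is not derivable from the premises (the permission P(g) asserts only not O(not g), not O(g)), so it does not yield O(c).
No premise or chain of K-axiom applications forces O(c), and none forces O(not c). So c is neither obligatory nor forbidden under these norms.

Neither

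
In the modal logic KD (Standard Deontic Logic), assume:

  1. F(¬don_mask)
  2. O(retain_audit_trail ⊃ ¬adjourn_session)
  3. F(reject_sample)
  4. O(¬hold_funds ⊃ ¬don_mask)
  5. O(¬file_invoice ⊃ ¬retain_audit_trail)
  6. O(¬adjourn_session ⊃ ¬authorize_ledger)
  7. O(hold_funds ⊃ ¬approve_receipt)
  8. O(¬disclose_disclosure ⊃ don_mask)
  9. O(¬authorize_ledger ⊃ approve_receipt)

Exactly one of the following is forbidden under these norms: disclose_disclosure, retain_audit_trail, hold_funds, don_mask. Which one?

retain_audit_trail

F(¬don_mask) at premise 1 means O(don_mask).
The contrapositive of premise 4 (O(¬hold_funds ⊃ ¬don_mask)) is O(don_mask ⊃ hold_funds), and O(don_mask) is already established, so O(hold_funds).
From O(hold_funds) and premise 7, O(hold_funds ⊃ ¬approve_receipt), we obtain O(¬approve_receipt).
Premise 9 is O(¬authorize_ledger ⊃ approve_receipt); contrapositively O(¬approve_receipt ⊃ authorize_ledger). Since O(¬approve_receipt) holds, K gives O(authorize_ledger).
The contrapositive of premise 6 (O(¬adjourn_session ⊃ ¬authorize_ledger)) is O(authorize_ledger ⊃ adjourn_session), and O(authorize_ledger) is already established, so O(adjourn_session).
Premise 2 is O(retain_audit_trail ⊃ ¬adjourn_session); contrapositively O(adjourn_session ⊃ ¬retain_audit_trail). Since O(adjourn_session) holds, K gives O(¬retain_audit_trail).
So O(¬retain_audit_trail) holds, i.e. retain_audit_trail is forbidden. None of the other listed options is forbidden under the premises.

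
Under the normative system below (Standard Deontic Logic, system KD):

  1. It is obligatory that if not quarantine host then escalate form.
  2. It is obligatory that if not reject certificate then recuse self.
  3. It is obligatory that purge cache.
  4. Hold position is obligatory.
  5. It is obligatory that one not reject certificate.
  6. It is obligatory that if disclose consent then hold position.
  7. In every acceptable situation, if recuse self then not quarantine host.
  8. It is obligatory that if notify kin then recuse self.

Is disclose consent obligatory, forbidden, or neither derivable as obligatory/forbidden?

Premise 6 is O(disclose_consent → hold_position); even if O(hold_position) held, inferring O(disclose_consent) would be affirming the consequent — invalid.
No premise or chain of K-axiom applications forces O(disclose_consent), and none forces O(¬disclose_consent). So disclose_consent is neither obligatory nor forbidden under these norms.

Neither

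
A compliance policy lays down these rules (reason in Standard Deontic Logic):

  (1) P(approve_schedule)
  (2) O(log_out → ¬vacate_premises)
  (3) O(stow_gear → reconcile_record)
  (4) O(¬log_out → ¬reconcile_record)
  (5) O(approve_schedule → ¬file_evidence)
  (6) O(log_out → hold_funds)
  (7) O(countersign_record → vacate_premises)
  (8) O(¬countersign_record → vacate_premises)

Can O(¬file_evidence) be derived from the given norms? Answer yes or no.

No

Premise 5 is O(approve_schedule → ¬file_evidence), but O(approve_schedule) is not derivable from the premises (the permission P(approve_schedule) asserts only ¬O(¬approve_schedule), not O(approve_schedule)), so it does not yield O(¬file_evidence).
No other premise forces O(¬file_evidence). An ideal world satisfying every premise can still have ¬file_evidence false, so O(¬file_evidence) is not derivable.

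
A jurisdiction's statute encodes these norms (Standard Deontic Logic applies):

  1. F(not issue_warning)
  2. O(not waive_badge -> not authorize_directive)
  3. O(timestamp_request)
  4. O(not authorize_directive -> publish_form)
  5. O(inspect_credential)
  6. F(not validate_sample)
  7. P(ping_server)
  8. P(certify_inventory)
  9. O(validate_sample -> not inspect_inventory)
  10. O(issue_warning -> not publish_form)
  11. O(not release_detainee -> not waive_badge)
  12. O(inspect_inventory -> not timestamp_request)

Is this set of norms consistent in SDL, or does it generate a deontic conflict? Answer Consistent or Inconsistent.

Premise 12 is O(inspect_inventory -> not timestamp_request), but O(inspect_inventory) is not derivable from the premises, so it does not yield O(not timestamp_request).
So O(not timestamp_request) is not derivable, and the apparent clash with O(timestamp_request) does not arise.
A world satisfying every obligation exists (e.g. authorize_directive=true, certify_inventory=false, inspect_credential=true, inspect_inventory=false, issue_warning=true, ping_server=false, publish_form=false, release_detainee=true, timestamp_request=true, validate_sample=true, waive_badge=true); no atom is both obligatory and forbidden, so the set is consistent.

Consistent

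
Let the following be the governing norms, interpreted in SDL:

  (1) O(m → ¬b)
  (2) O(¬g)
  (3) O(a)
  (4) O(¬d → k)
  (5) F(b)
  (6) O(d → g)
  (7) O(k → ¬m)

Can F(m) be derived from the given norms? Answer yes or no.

Yes

From premise 2 we have O(¬g).
Premise 6 is O(d → g); contrapositively O(¬g → ¬d). Since O(¬g) holds, K gives O(¬d).
From O(¬d) and premise 4, O(¬d → k), we obtain O(k).
Premise 7 is O(k → ¬m); since O(k), deontic closure gives O(¬m).
Premises 1, 3, 5 do not contribute to this derivation.
So O(¬m) holds, i.e. F(m). The claim follows.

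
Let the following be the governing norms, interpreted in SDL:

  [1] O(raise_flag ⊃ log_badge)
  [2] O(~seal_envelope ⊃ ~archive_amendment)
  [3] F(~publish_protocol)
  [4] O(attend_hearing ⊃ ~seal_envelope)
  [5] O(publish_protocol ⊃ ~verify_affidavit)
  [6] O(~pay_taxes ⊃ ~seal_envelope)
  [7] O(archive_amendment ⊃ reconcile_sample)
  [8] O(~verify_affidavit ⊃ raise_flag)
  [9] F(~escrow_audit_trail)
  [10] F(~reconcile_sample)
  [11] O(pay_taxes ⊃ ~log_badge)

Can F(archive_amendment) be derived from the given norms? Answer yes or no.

Yes

F(~publish_protocol) at premise 3 means O(publish_protocol).
With premise 5, O(publish_protocol ⊃ ~verify_affidavit), the K-axiom yields O(~verify_affidavit).
Premise 8 is O(~verify_affidavit ⊃ raise_flag); since O(~verify_affidavit), deontic closure gives O(raise_flag).
With premise 1, O(raise_flag ⊃ log_badge), the K-axiom yields O(log_badge).
Premise 11, O(pay_taxes ⊃ ~log_badge), contraposes to O(log_badge ⊃ ~pay_taxes); with O(log_badge) we get O(~pay_taxes).
From O(~pay_taxes) and premise 6, O(~pay_taxes ⊃ ~seal_envelope), we obtain O(~seal_envelope).
From O(~seal_envelope) and premise 2, O(~seal_envelope ⊃ ~archive_amendment), we obtain O(~archive_amendment).
Premises 4, 7, 9, 10 do not contribute to this derivation.
So O(~archive_amendment) holds, i.e. F(archive_amendment). The claim follows.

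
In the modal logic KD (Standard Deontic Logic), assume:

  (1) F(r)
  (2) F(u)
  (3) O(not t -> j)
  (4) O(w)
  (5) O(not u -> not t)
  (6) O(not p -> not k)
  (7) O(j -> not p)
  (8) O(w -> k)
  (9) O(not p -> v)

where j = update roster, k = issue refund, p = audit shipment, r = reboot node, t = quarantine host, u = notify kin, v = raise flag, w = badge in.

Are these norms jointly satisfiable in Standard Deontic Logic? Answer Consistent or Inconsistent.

From premise 4 we have O(w).
With premise 8, O(w -> k), the K-axiom yields O(k).
The contrapositive of premise 6 (O(not p -> not k)) is O(k -> p), and O(k) is already established, so O(p).
Premise 7 is O(j -> not p); contrapositively O(p -> not j). Since O(p) holds, K gives O(not j).
Premise 3, O(not t -> j), contraposes to O(not j -> t); with O(not j) we get O(t).
The contrapositive of premise 5 (O(not u -> not t)) is O(t -> u), and O(t) is already established, so O(u).
However, F(u) at premise 2 amounts to O(not u).
We now have both O(u) and O(not u) — u is simultaneously obligatory and forbidden, violating the D-axiom.

Inconsistent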